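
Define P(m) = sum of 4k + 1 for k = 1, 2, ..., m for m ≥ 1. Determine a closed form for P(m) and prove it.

We claim P(m) = m(2m + 3) for all m ≥ 1.
Base step (m = 1): P(1) = 5, and the closed form gives 5. They agree.
Suppose the result is true for m = k, so P(k) = k(2k + 3).
Then P(k+1) = P(k) + (4k + 5) = (k(2k + 3)) + (4k + 5).
Simplifying, P(k+1) = (k + 1)(2k + 5) = (k+1)(2(k+1) + 3),
which is the closed form with m = k+1.
By the principle of mathematical induction, the result holds for all m ≥ 1.

P(m) = m(2m + 3)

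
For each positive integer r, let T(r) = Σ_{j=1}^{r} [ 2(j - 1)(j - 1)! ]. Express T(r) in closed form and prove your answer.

We claim T(r) = 2r! - 2 for all r ≥ 1.
When r = 1: T(1) = 0, and the closed form gives 0. They agree.
Inductive step: assume the claim holds for r = j, so T(j) = 2j! - 2.
Then T(j+1) = T(j) + (2j·j!) = (2j! - 2) + (2j·j!).
Simplifying, T(j+1) = 2(j+1)! - 2,
which is the closed form with r = j+1.
By the principle of mathematical induction, the result holds for all r ≥ 1.

T(r) = 2r! - 2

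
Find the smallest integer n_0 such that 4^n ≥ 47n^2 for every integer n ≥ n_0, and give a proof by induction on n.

At n = 5: 1024 < 1175, so the inequality fails and n_0 ≥ 6. We prove 4^n ≥ 47n^2 for all n ≥ 6.
Base case (n = 6): 4^n = 4096 and 47n^2 = 1692, so 4096 ≥ 1692.
Inductive step: assume the claim holds for n = p, so 4^p ≥ 47p^2.
Then 4^(p + 1) = 4·(4^p) ≥ 4·(47p^2).
Also, for p ≥ 6 we have 4·(47p^2) ≥ 47(p+1)^2, since 4 ≥ (1 + 1/p)^2 for all p ≥ 6.
Combining, 4^(p + 1) ≥ 47(p+1)^2.
Hence, by induction on n, the claim holds for every n ≥ 6.
Hence the smallest such n_0 is 6.

n_0 = 6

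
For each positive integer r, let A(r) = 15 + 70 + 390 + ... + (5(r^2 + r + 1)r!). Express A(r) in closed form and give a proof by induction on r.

We claim A(r) = (5r + 5)(r + 1)! - 5 for all r ≥ 1.
For the base case r = 1: A(1) = 15, and the closed form gives 15. They agree.
For the inductive step, assume it holds for an arbitrary j ≥ 1, so A(j) = (5j + 5)(j + 1)! - 5.
Then A(j+1) = A(j) + (5(j^2 + 3j + 3)(j + 1)!) = ((5j + 5)(j + 1)! - 5) + (5(j^2 + 3j + 3)(j + 1)!).
Simplifying, A(j+1) = (5(j+1) + 5)((j+1) + 1)! - 5,
which is the closed form with r = j+1.
Hence, by induction on r, the claim holds for every r ≥ 1.

A(r) = (5r + 5)(r + 1)! - 5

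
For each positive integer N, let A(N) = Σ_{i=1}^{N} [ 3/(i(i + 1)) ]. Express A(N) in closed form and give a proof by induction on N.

We claim A(N) = 3N/(N + 1) for all N ≥ 1.
Base step (N = 1): A(1) = 3/2, and the closed form gives 3/2. They agree.
Inductive step: suppose the statement holds for some i ≥ 1, so A(i) = 3i/(i + 1).
Then A(i+1) = A(i) + (3/((i + 1)(i + 2))) = (3i/(i + 1)) + (3/((i + 1)(i + 2))).
Simplifying, A(i+1) = 3(i + 1)/(i + 2) = 3(i+1)/((i+1) + 1),
which is the closed form with N = i+1.
This completes the induction.

A(N) = 3N/(N + 1)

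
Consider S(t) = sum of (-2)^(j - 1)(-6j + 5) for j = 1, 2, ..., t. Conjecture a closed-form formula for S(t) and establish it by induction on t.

S(t) = (-2)^t(2t - 1) + 1

We claim S(t) = (-2)^t(2t - 1) + 1 for all t ≥ 1.
Base case (t = 1): S(1) = -1, and the closed form gives -1. They agree.
For the inductive step, assume it holds for an arbitrary j ≥ 1, so S(j) = (-2)^j(2j - 1) + 1.
Then S(j+1) = S(j) + ((-2)^j(-6j - 1)) = ((-2)^j(2j - 1) + 1) + ((-2)^j(-6j - 1)).
Simplifying, S(j+1) = (-2)^(j + 1) - (-2)^(j + 2)j + 1 = (-2)^(j+1)(2(j+1) - 1) + 1,
which is the closed form with t = j+1.
This completes the induction.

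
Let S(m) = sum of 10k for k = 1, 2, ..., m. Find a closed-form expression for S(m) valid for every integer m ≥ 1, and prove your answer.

We claim S(m) = 5m(m + 1) for all m ≥ 1.
Base step (m = 1): S(1) = 10, and the closed form gives 10. They agree.
Inductive step: suppose the statement holds for some k ≥ 1, so S(k) = 5k(k + 1).
Then S(k+1) = S(k) + (10k + 10) = (5k(k + 1)) + (10k + 10).
Simplifying, S(k+1) = 5(k + 1)(k + 2) = 5(k+1)((k+1) + 1),
which is the closed form with m = k+1.
By the principle of mathematical induction, the result holds for all m ≥ 1.

S(m) = 5m(m + 1)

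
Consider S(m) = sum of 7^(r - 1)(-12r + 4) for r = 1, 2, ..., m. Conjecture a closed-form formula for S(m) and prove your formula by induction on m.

We claim S(m) = 7^m(-2m + 1) - 1 for all m ≥ 1.
Base case (m = 1): S(1) = -8, and the closed form gives -8. They agree.
Inductive step: assume the claim holds for m = r, so S(r) = 7^r(-2r + 1) - 1.
Then S(r+1) = S(r) + (7^r(-12r - 8)) = (7^r(-2r + 1) - 1) + (7^r(-12r - 8)).
Simplifying, S(r+1) = -14·7^r·r - 7·7^r - 1 = 7^(r+1)(-2(r+1) + 1) - 1,
which is the closed form with m = r+1.
This completes the induction.

S(m) = 7^m(-2m + 1) - 1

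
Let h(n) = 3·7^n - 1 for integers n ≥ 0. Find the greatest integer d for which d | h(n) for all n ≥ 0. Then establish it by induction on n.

d = 2

Computing the first values: h(0) = 2 and h(1) = 20; gcd(2, 20) = 2, so d ≤ 2.
We prove 2 | 3·7^n - 1 for all n ≥ 0 by induction on n.
Base case (n = 0): h(0) = 2 = 2·(1), so 2 | h(0).
Inductive step: suppose the statement holds for some k ≥ 0, i.e. 2 | h(k). Then
h(k+1) = 3·7^(k+1) - 1 = 7·(3·7^k - 1) + 6 = 7·h(k) + 6. The first term is divisible by 2 by the inductive hypothesis, and 6 is divisible by 2. Hence 2 | h(k+1).
By the principle of mathematical induction, the result holds for all n ≥ 0.
Therefore the largest such d is 2.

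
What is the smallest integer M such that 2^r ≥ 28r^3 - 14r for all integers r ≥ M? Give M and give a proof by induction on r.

M = 18

At r = 17: 131072 < 137326, so the inequality fails and M ≥ 18. We prove 2^r ≥ 28r^3 - 14r for all r ≥ 18.
Base case (r = 18): 2^r = 262144 and 28r^3 - 14r = 163044, so 262144 ≥ 163044.
Suppose the result is true for r = m, so 2^m ≥ 28m^3 - 14m.
Then 2^(m + 1) = 2·(2^m) ≥ 2·(28m^3 - 14m).
Also, for m ≥ 18 we have 2·(28m^3 - 14m) ≥ 28(m+1)^3 - 14(m+1), since 2·(28m^3 - 14m) − (28(m+1)^3 - 14(m+1)) = 28m^3 - 84m^2 - 98m - 14, which is nonnegative for all m ≥ 18.
Combining, 2^(m + 1) ≥ 28(m+1)^3 - 14(m+1).
By induction, the statement is established for all r ≥ 18.
Hence the smallest such M is 18.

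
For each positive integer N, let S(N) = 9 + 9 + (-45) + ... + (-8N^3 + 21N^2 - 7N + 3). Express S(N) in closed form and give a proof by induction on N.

S(N) = -N(2N^3 - 3N^2 - 5N - 3)

We claim S(N) = -N(2N^3 - 3N^2 - 5N - 3) for all N ≥ 1.
For the base case N = 1: S(1) = 9, and the closed form gives 9. They agree.
Suppose the result is true for N = r, so S(r) = r(-2r^3 + 3r^2 + 5r + 3).
Then S(r+1) = S(r) + (-8r^3 - 3r^2 + 11r + 9) = (r(-2r^3 + 3r^2 + 5r + 3)) + (-8r^3 - 3r^2 + 11r + 9).
Simplifying, S(r+1) = -(r + 1)(2r^3 + 3r^2 - 5r - 9) = -(r+1)(2(r+1)^3 - 3(r+1)^2 - 5(r+1) - 3),
which is the closed form with N = r+1.
Hence, by induction on N, the claim holds for every N ≥ 1.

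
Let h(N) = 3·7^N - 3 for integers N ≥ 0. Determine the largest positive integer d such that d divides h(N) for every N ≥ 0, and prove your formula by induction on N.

Computing the first values: h(0) = 0 and h(1) = 18; gcd(0, 18) = 18, so d ≤ 18.
We prove 18 | 3·7^N - 3 for all N ≥ 0 by induction on N.
For the base case N = 0: h(0) = 0 = 18·(0), so 18 | h(0).
Inductive step: assume the claim holds for N = p, i.e. 18 | h(p). Then
h(p+1) = 3·7^(p+1) - 3 = 7·(3·7^p - 3) + 18 = 7·h(p) + 18. The first term is divisible by 18 by the inductive hypothesis, and 18 is divisible by 18. Hence 18 | h(p+1).
By induction, the statement is established for all N ≥ 0.
Therefore the largest such d is 18.

d = 18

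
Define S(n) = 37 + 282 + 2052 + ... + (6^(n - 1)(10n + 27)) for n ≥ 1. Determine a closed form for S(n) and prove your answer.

We claim S(n) = 6^n(2n + 5) - 5 for all n ≥ 1.
When n = 1: S(1) = 37, and the closed form gives 37. They agree.
Inductive step: suppose the statement holds for some k ≥ 1, so S(k) = 6^k(2k + 5) - 5.
Then S(k+1) = S(k) + (6^k(10k + 37)) = (6^k(2k + 5) - 5) + (6^k(10k + 37)).
Simplifying, S(k+1) = 12·6^k·k + 42·6^k - 5 = 6^(k+1)(2(k+1) + 5) - 5,
which is the closed form with n = k+1.
By induction, the statement is established for all n ≥ 1.

S(n) = 6^n(2n + 5) - 5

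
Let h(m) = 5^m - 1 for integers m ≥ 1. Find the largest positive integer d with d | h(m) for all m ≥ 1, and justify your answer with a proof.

d = 4

Computing the first values: h(1) = 4 and h(2) = 24; gcd(4, 24) = 4, so d ≤ 4.
We prove 4 | 5^m - 1 for all m ≥ 1 by induction on m.
Base case (m = 1): h(1) = 4 = 4·(1), so 4 | h(1).
Inductive step: suppose the statement holds for some i ≥ 1, i.e. 4 | h(i). Then
5^{i+1} − 1^{i+1} = 5·5^i − 1·1^i = 5·(5^i − 1^i) + (4)·1^i. The first term is divisible by 4 by the inductive hypothesis, and the second term (4)·1^i is divisible by 4 since 4 | 4. Hence 4 | h(i+1).
By induction, the statement is established for all m ≥ 1.
Therefore the largest such d is 4.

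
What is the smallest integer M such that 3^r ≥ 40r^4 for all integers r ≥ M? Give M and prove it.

M = 13

At r = 12: 531441 < 829440, so the inequality fails and M ≥ 13. We prove 3^r ≥ 40r^4 for all r ≥ 13.
Base step (r = 13): 3^r = 1594323 and 40r^4 = 1142440, so 1594323 ≥ 1142440.
For the inductive step, assume it holds for an arbitrary j ≥ 13, so 3^j ≥ 40j^4.
Then 3^(j + 1) = 3·(3^j) ≥ 3·(40j^4).
Also, for j ≥ 13 we have 3·(40j^4) ≥ 40(j+1)^4, since 3 ≥ (1 + 1/j)^4 for all j ≥ 13.
Combining, 3^(j + 1) ≥ 40(j+1)^4.
This completes the induction.
Hence the smallest such M is 13.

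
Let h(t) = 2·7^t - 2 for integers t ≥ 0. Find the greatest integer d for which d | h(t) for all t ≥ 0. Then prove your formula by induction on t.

d = 12

Computing the first values: h(0) = 0 and h(1) = 12; gcd(0, 12) = 12, so d ≤ 12.
We prove 12 | 2·7^t - 2 for all t ≥ 0 by induction on t.
Base step (t = 0): h(0) = 0 = 12·(0), so 12 | h(0).
Inductive step: assume the claim holds for t = m, i.e. 12 | h(m). Then
h(m+1) = 2·7^(m+1) - 2 = 7·(2·7^m - 2) + 12 = 7·h(m) + 12. The first term is divisible by 12 by the inductive hypothesis, and 12 is divisible by 12. Hence 12 | h(m+1).
By the principle of mathematical induction, the result holds for all t ≥ 0.
Therefore the largest such d is 12.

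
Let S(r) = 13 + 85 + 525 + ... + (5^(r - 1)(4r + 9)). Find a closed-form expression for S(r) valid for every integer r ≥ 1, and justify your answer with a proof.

We claim S(r) = 5^r(r + 2) - 2 for all r ≥ 1.
Base case (r = 1): S(1) = 13, and the closed form gives 13. They agree.
Inductive step: suppose the statement holds for some j ≥ 1, so S(j) = 5^j(j + 2) - 2.
Then S(j+1) = S(j) + (5^j(4j + 13)) = (5^j(j + 2) - 2) + (5^j(4j + 13)).
Simplifying, S(j+1) = 5·5^j·j + 15·5^j - 2 = 5^(j+1)((j+1) + 2) - 2,
which is the closed form with r = j+1.
This completes the induction.

S(r) = 5^r(r + 2) - 2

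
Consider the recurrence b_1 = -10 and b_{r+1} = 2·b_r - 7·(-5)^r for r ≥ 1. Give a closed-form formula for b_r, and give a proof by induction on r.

Computing the first terms: b_1 = -10, b_2 = 15, b_3 = -145. This suggests b_r = (-5)^r - 5·2^(r - 1).
Base case (r = 1): the formula gives -10 = -10 = b_1.
For the inductive step, assume it holds for an arbitrary p ≥ 1, so b_p = (-5)^p - 5·2^(p - 1).
Then b_{p+1} = 2·b_p - 7·(-5)^p = 2·((-5)^p - 5·2^(p - 1)) - 7·(-5)^p = (-5)^(p + 1) - 5·2^p = (-5)^(p+1) - 5·2^((p+1) - 1),
which is the claimed formula at r = p+1.
By the principle of mathematical induction, the result holds for all r ≥ 1.

b_r = (-5)^r - 5·2^(r - 1)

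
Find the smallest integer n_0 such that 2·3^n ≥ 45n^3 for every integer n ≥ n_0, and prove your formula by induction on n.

At n = 8: 13122 < 23040, so the inequality fails and n_0 ≥ 9. We prove 2·3^n ≥ 45n^3 for all n ≥ 9.
Base case (n = 9): 2·3^n = 39366 and 45n^3 = 32805, so 39366 ≥ 32805.
Inductive step: suppose the statement holds for some r ≥ 9, so 2·3^r ≥ 45r^3.
Then 2·3^(r + 1) = 3·(2·3^r) ≥ 3·(45r^3).
Also, for r ≥ 9 we have 3·(45r^3) ≥ 45(r+1)^3, since 3 ≥ (1 + 1/r)^3 for all r ≥ 9.
Combining, 2·3^(r + 1) ≥ 45(r+1)^3.
This completes the induction.
Hence the smallest such n_0 is 9.

n_0 = 9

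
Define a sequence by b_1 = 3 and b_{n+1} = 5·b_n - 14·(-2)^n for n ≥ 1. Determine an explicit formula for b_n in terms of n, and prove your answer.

b_n = -(-2)^(n + 1) + 7·5^(n - 1)

Computing the first terms: b_1 = 3, b_2 = 43, b_3 = 159. This suggests b_n = -(-2)^(n + 1) + 7·5^(n - 1).
Base case (n = 1): the formula gives 3 = 3 = b_1.
Inductive step: suppose the statement holds for some p ≥ 1, so b_p = -(-2)^(p + 1) + 7·5^(p - 1).
Then b_{p+1} = 5·b_p - 14·(-2)^p = 5·(-(-2)^(p + 1) + 7·5^(p - 1)) - 14·(-2)^p = -(-2)^(p + 2) + 7·5^p = -(-2)^((p+1) + 1) + 7·5^((p+1) - 1),
which is the claimed formula at n = p+1.
Hence, by induction on n, the claim holds for every n ≥ 1.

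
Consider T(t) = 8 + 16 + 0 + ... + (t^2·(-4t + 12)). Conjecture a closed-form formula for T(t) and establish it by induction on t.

We claim T(t) = -t(t + 1)(t^2 - 3t - 2) for all t ≥ 1.
Base case (t = 1): T(1) = 8, and the closed form gives 8. They agree.
Inductive step: assume the claim holds for t = i, so T(i) = i(-i^3 + 2i^2 + 5i + 2).
Then T(i+1) = T(i) + (4(-i + 2)(i + 1)^2) = (i(-i^3 + 2i^2 + 5i + 2)) + (4(-i + 2)(i + 1)^2).
Simplifying, T(i+1) = -(i + 1)(i + 2)(i^2 - i - 4) = -(i+1)((i+1) + 1)((i+1)^2 - 3(i+1) - 2),
which is the closed form with t = i+1.
By the principle of mathematical induction, the result holds for all t ≥ 1.

T(t) = -t(t + 1)(t^2 - 3t - 2)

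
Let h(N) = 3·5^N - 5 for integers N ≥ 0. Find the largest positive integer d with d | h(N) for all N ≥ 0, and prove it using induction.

d = 2

Computing the first values: h(0) = -2 and h(1) = 10; gcd(-2, 10) = 2, so d ≤ 2.
We prove 2 | 3·5^N - 5 for all N ≥ 0 by induction on N.
Base case (N = 0): h(0) = -2 = 2·(-1), so 2 | h(0).
For the inductive step, assume it holds for an arbitrary p ≥ 0, i.e. 2 | h(p). Then
h(p+1) = 3·5^(p+1) - 5 = 5·(3·5^p - 5) + 20 = 5·h(p) + 20. The first term is divisible by 2 by the inductive hypothesis, and 20 is divisible by 2. Hence 2 | h(p+1).
By the principle of mathematical induction, the result holds for all N ≥ 0.
Therefore the largest such d is 2.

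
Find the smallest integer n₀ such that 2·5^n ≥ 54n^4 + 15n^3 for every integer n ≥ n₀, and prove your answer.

n₀ = 7

At n = 6: 31250 < 73224, so the inequality fails and n₀ ≥ 7. We prove 2·5^n ≥ 54n^4 + 15n^3 for all n ≥ 7.
For the base case n = 7: 2·5^n = 156250 and 54n^4 + 15n^3 = 134799, so 156250 ≥ 134799.
Suppose the result is true for n = i, so 2·5^i ≥ 54i^4 + 15i^3.
Then 2·5^(i + 1) = 5·(2·5^i) ≥ 5·(54i^4 + 15i^3).
Also, for i ≥ 7 we have 5·(54i^4 + 15i^3) ≥ 54(i+1)^4 + 15(i+1)^3, since 5·(54i^4 + 15i^3) − (54(i+1)^4 + 15(i+1)^3) = 216i^4 - 156i^3 - 369i^2 - 261i - 69, which is nonnegative for all i ≥ 7.
Combining, 2·5^(i + 1) ≥ 54(i+1)^4 + 15(i+1)^3.
By induction, the statement is established for all n ≥ 7.
Hence the smallest such n₀ is 7.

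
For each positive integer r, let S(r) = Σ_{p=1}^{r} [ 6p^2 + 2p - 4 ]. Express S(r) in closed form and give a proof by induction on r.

We claim S(r) = 2r(r^2 + 2r - 1) for all r ≥ 1.
For the base case r = 1: S(1) = 4, and the closed form gives 4. They agree.
Inductive step: suppose the statement holds for some p ≥ 1, so S(p) = 2p(p^2 + 2p - 1).
Then S(p+1) = S(p) + (6p^2 + 14p + 4) = (2p(p^2 + 2p - 1)) + (6p^2 + 14p + 4).
Simplifying, S(p+1) = 2(p + 1)(p^2 + 4p + 2) = 2(p+1)((p+1)^2 + 2(p+1) - 1),
which is the closed form with r = p+1.
Hence, by induction on r, the claim holds for every r ≥ 1.

S(r) = 2r(r^2 + 2r - 1)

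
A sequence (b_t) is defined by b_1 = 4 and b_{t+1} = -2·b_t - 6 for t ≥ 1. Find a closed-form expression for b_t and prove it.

b_t = -3(-2)^t - 2

Computing the first terms: b_1 = 4, b_2 = -14, b_3 = 22. This suggests b_t = -3(-2)^t - 2.
For the base case t = 1: the formula gives 4 = 4 = b_1.
Inductive step: assume the claim holds for t = i, so b_i = -3(-2)^i - 2.
Then b_{i+1} = -2·b_i - 6 = -2·(-3(-2)^i - 2) - 6 = -3(-2)^(i + 1) - 2,
which is the claimed formula at t = i+1.
By induction, the statement is established for all t ≥ 1.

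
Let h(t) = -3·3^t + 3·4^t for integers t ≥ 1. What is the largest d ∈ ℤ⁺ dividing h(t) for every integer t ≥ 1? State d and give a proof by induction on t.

d = 3

Computing the first values: h(1) = 3 and h(2) = 21; gcd(3, 21) = 3, so d ≤ 3.
We prove 3 | -3·3^t + 3·4^t for all t ≥ 1 by induction on t.
Base step (t = 1): h(1) = 3 = 3·(1), so 3 | h(1).
For the inductive step, assume it holds for an arbitrary r ≥ 1, i.e. 3 | h(r). Then
h(r+1) − 4·h(r) = (-3·3^(r+1) + 3·4^(r+1)) − 4·(-3·3^r + 3·4^r) = (-3)·3^r·(3 − 4) = (3)·3^r. Since 3 | h(r) by the inductive hypothesis, 3 | 4·h(r); and 3 | 3 since 3 = 3·1. Therefore 3 | h(r+1).
By the principle of mathematical induction, the result holds for all t ≥ 1.
Therefore the largest such d is 3.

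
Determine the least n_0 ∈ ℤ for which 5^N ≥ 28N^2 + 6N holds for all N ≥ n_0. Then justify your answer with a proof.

At N = 3: 125 < 270, so the inequality fails and n_0 ≥ 4. We prove 5^N ≥ 28N^2 + 6N for all N ≥ 4.
Base case (N = 4): 5^N = 625 and 28N^2 + 6N = 472, so 625 ≥ 472.
Inductive step: assume the claim holds for N = p, so 5^p ≥ 28p^2 + 6p.
Then 5^(p + 1) = 5·(5^p) ≥ 5·(28p^2 + 6p).
Also, for p ≥ 4 we have 5·(28p^2 + 6p) ≥ 28(p+1)^2 + 6(p+1), since 5·(28p^2 + 6p) − (28(p+1)^2 + 6(p+1)) = 112p^2 - 32p - 34, which is nonnegative for all p ≥ 4.
Combining, 5^(p + 1) ≥ 28(p+1)^2 + 6(p+1).
By the principle of mathematical induction, the result holds for all N ≥ 4.
Hence the smallest such n_0 is 4.

n_0 = 4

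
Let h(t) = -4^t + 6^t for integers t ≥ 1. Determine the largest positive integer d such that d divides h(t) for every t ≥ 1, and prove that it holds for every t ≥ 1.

d = 2

Computing the first values: h(1) = 2 and h(2) = 20; gcd(2, 20) = 2, so d ≤ 2.
We prove 2 | -4^t + 6^t for all t ≥ 1 by induction on t.
Base step (t = 1): h(1) = 2 = 2·(1), so 2 | h(1).
For the inductive step, assume it holds for an arbitrary r ≥ 1, i.e. 2 | h(r). Then
6^{r+1} − 4^{r+1} = 6·6^r − 4·4^r = 6·(6^r − 4^r) + (2)·4^r. The first term is divisible by 2 by the inductive hypothesis, and the second term (2)·4^r is divisible by 2 since 2 | 2. Hence 2 | h(r+1).
This completes the induction.
Therefore the largest such d is 2.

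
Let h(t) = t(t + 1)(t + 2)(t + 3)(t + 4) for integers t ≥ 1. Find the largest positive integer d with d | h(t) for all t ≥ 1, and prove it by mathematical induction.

d = 120

Computing the first values: h(1) = 120 and h(2) = 720; gcd(120, 720) = 120, so d ≤ 120.
We prove 120 | t(t + 1)(t + 2)(t + 3)(t + 4) for all t ≥ 1 by induction on t.
For the base case t = 1: h(1) = 120 = 120·(1), so 120 | h(1).
Suppose the result is true for t = r, i.e. 120 | h(r). Then
h(r+1) − h(r) = (r+1)·(r+2)·(r+3)·(r+4)·(r+5) − r·(r+1)·(r+2)·(r+3)·(r+4) = (r+1)·(r+2)·(r+3)·(r+4)·[(r+5) − r] = 5·(r+1)·(r+2)·(r+3)·(r+4). The product of 4 consecutive integers is divisible by (4)! = 24, so h(r+1) − h(r) is divisible by 5·24 = 120. By the inductive hypothesis 120 | h(r), hence 120 | h(r+1).
By induction, the statement is established for all t ≥ 1.
Therefore the largest such d is 120.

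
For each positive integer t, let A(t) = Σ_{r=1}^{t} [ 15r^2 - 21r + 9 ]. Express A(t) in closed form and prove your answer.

We claim A(t) = t(5t^2 - 3t + 1) for all t ≥ 1.
Base step (t = 1): A(1) = 3, and the closed form gives 3. They agree.
For the inductive step, assume it holds for an arbitrary r ≥ 1, so A(r) = r(5r^2 - 3r + 1).
Then A(r+1) = A(r) + (15r^2 + 9r + 3) = (r(5r^2 - 3r + 1)) + (15r^2 + 9r + 3).
Simplifying, A(r+1) = (r + 1)(5r^2 + 7r + 3) = (r+1)(5(r+1)^2 - 3(r+1) + 1),
which is the closed form with t = r+1.
Hence, by induction on t, the claim holds for every t ≥ 1.

A(t) = t(5t^2 - 3t + 1)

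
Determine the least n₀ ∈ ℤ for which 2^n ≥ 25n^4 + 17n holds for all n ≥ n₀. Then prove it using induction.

n₀ = 23

At n = 22: 4194304 < 5856774, so the inequality fails and n₀ ≥ 23. We prove 2^n ≥ 25n^4 + 17n for all n ≥ 23.
Base case (n = 23): 2^n = 8388608 and 25n^4 + 17n = 6996416, so 8388608 ≥ 6996416.
Inductive step: suppose the statement holds for some p ≥ 23, so 2^p ≥ 25p^4 + 17p.
Then 2^(p + 1) = 2·(2^p) ≥ 2·(25p^4 + 17p).
Also, for p ≥ 23 we have 2·(25p^4 + 17p) ≥ 25(p+1)^4 + 17(p+1), since 2·(25p^4 + 17p) − (25(p+1)^4 + 17(p+1)) = 25p^4 - 100p^3 - 150p^2 - 83p - 42, which is nonnegative for all p ≥ 23.
Combining, 2^(p + 1) ≥ 25(p+1)^4 + 17(p+1).
By the principle of mathematical induction, the result holds for all n ≥ 23.
Hence the smallest such n₀ is 23.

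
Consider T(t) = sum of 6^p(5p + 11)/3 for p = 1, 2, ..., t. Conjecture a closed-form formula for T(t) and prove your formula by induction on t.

T(t) = 2·6^t(t + 2) - 4

We claim T(t) = 2·6^t(t + 2) - 4 for all t ≥ 1.
Base case (t = 1): T(1) = 32, and the closed form gives 32. They agree.
Inductive step: assume the claim holds for t = p, so T(p) = 2·6^p(p + 2) - 4.
Then T(p+1) = T(p) + (6^p(10p + 32)) = (2·6^p(p + 2) - 4) + (6^p(10p + 32)).
Simplifying, T(p+1) = 12·6^p·p + 36·6^p - 4 = 2·6^(p+1)((p+1) + 2) - 4,
which is the closed form with t = p+1.
By the principle of mathematical induction, the result holds for all t ≥ 1.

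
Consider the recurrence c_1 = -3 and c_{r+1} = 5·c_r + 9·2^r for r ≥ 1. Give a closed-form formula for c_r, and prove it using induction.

Computing the first terms: c_1 = -3, c_2 = 3, c_3 = 51. This suggests c_r = -3·2^r + 3·5^(r - 1).
When r = 1: the formula gives -3 = -3 = c_1.
For the inductive step, assume it holds for an arbitrary p ≥ 1, so c_p = -3·2^p + 3·5^(p - 1).
Then c_{p+1} = 5·c_p + 9·2^p = 5·(-3·2^p + 3·5^(p - 1)) + 9·2^p = -3·2^(p + 1) + 3·5^p = -3·2^(p+1) + 3·5^((p+1) - 1),
which is the claimed formula at r = p+1.
Hence, by induction on r, the claim holds for every r ≥ 1.

c_r = -3·2^r + 3·5^(r - 1)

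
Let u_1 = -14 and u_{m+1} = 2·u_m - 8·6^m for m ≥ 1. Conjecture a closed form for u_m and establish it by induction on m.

u_m = -2^m - 2·6^m

Computing the first terms: u_1 = -14, u_2 = -76, u_3 = -440. This suggests u_m = -2^m - 2·6^m.
For the base case m = 1: the formula gives -14 = -14 = u_1.
For the inductive step, assume it holds for an arbitrary i ≥ 1, so u_i = -2^i - 2·6^i.
Then u_{i+1} = 2·u_i - 8·6^i = 2·(-2^i - 2·6^i) - 8·6^i = -2^(i + 1) - 2·6^(i + 1),
which is the claimed formula at m = i+1.
By induction, the statement is established for all m ≥ 1.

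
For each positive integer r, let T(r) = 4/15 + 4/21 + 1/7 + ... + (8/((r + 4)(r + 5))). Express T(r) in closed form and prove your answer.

T(r) = 8r/(5(r + 5))

We claim T(r) = 8r/(5(r + 5)) for all r ≥ 1.
Base case (r = 1): T(1) = 4/15, and the closed form gives 4/15. They agree.
Suppose the result is true for r = k, so T(k) = 8k/(5(k + 5)).
Then T(k+1) = T(k) + (8/((k + 5)(k + 6))) = (8k/(5(k + 5))) + (8/((k + 5)(k + 6))).
Simplifying, T(k+1) = 8(k + 1)/(5(k + 6)) = 8(k+1)/(5((k+1) + 5)),
which is the closed form with r = k+1.
This completes the induction.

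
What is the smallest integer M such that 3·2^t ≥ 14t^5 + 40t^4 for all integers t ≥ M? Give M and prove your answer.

At t = 25: 100663296 < 152343750, so the inequality fails and M ≥ 26. We prove 3·2^t ≥ 14t^5 + 40t^4 for all t ≥ 26.
When t = 26: 3·2^t = 201326592 and 14t^5 + 40t^4 = 184618304, so 201326592 ≥ 184618304.
For the inductive step, assume it holds for an arbitrary k ≥ 26, so 3·2^k ≥ 14k^5 + 40k^4.
Then 3·2^(k + 1) = 2·(3·2^k) ≥ 2·(14k^5 + 40k^4).
Also, for k ≥ 26 we have 2·(14k^5 + 40k^4) ≥ 14(k+1)^5 + 40(k+1)^4, since 2·(14k^5 + 40k^4) − (14(k+1)^5 + 40(k+1)^4) = 14k^5 - 30k^4 - 300k^3 - 380k^2 - 230k - 54, which is nonnegative for all k ≥ 26.
Combining, 3·2^(k + 1) ≥ 14(k+1)^5 + 40(k+1)^4.
This completes the induction.
Hence the smallest such M is 26.

M = 26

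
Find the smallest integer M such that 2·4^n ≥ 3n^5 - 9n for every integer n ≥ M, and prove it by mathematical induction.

M = 8

At n = 7: 32768 < 50358, so the inequality fails and M ≥ 8. We prove 2·4^n ≥ 3n^5 - 9n for all n ≥ 8.
For the base case n = 8: 2·4^n = 131072 and 3n^5 - 9n = 98232, so 131072 ≥ 98232.
Inductive step: assume the claim holds for n = j, so 2·4^j ≥ 3j^5 - 9j.
Then 2·4^(j + 1) = 4·(2·4^j) ≥ 4·(3j^5 - 9j).
Also, for j ≥ 8 we have 4·(3j^5 - 9j) ≥ 3(j+1)^5 - 9(j+1), since 4·(3j^5 - 9j) − (3(j+1)^5 - 9(j+1)) = 9j^5 - 15j^4 - 30j^3 - 30j^2 - 42j + 6, which is nonnegative for all j ≥ 8.
Combining, 2·4^(j + 1) ≥ 3(j+1)^5 - 9(j+1).
This completes the induction.
Hence the smallest such M is 8.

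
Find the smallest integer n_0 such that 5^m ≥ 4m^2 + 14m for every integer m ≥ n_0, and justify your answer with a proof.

n_0 = 3

At m = 2: 25 < 44, so the inequality fails and n_0 ≥ 3. We prove 5^m ≥ 4m^2 + 14m for all m ≥ 3.
For the base case m = 3: 5^m = 125 and 4m^2 + 14m = 78, so 125 ≥ 78.
Inductive step: assume the claim holds for m = i, so 5^i ≥ 4i^2 + 14i.
Then 5^(i + 1) = 5·(5^i) ≥ 5·(4i^2 + 14i).
Also, for i ≥ 3 we have 5·(4i^2 + 14i) ≥ 4(i+1)^2 + 14(i+1), since 5·(4i^2 + 14i) − (4(i+1)^2 + 14(i+1)) = 16i^2 + 48i - 18, which is nonnegative for all i ≥ 3.
Combining, 5^(i + 1) ≥ 4(i+1)^2 + 14(i+1).
By induction, the statement is established for all m ≥ 3.
Hence the smallest such n_0 is 3.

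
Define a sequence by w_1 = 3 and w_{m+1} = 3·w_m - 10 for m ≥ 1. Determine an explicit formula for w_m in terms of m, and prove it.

Computing the first terms: w_1 = 3, w_2 = -1, w_3 = -13. This suggests w_m = -2·3^(m - 1) + 5.
Base case (m = 1): the formula gives 3 = 3 = w_1.
Suppose the result is true for m = j, so w_j = -2·3^(j - 1) + 5.
Then w_{j+1} = 3·w_j - 10 = 3·(-2·3^(j - 1) + 5) - 10 = -2·3^j + 5 = -2·3^((j+1) - 1) + 5,
which is the claimed formula at m = j+1.
By the principle of mathematical induction, the result holds for all m ≥ 1.

w_m = -2·3^(m - 1) + 5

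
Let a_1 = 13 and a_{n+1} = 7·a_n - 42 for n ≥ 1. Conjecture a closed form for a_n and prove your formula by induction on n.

Computing the first terms: a_1 = 13, a_2 = 49, a_3 = 301. This suggests a_n = 6·7^(n - 1) + 7.
Base case (n = 1): the formula gives 13 = 13 = a_1.
Inductive step: assume the claim holds for n = r, so a_r = 6·7^(r - 1) + 7.
Then a_{r+1} = 7·a_r - 42 = 7·(6·7^(r - 1) + 7) - 42 = 6·7^r + 7 = 6·7^((r+1) - 1) + 7,
which is the claimed formula at n = r+1.
Hence, by induction on n, the claim holds for every n ≥ 1.

a_n = 6·7^(n - 1) + 7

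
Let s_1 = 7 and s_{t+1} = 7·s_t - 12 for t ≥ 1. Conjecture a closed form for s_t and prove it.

Computing the first terms: s_1 = 7, s_2 = 37, s_3 = 247. This suggests s_t = 5·7^(t - 1) + 2.
For the base case t = 1: the formula gives 7 = 7 = s_1.
Suppose the result is true for t = m, so s_m = 5·7^(m - 1) + 2.
Then s_{m+1} = 7·s_m - 12 = 7·(5·7^(m - 1) + 2) - 12 = 5·7^m + 2 = 5·7^((m+1) - 1) + 2,
which is the claimed formula at t = m+1.
This completes the induction.

s_t = 5·7^(t - 1) + 2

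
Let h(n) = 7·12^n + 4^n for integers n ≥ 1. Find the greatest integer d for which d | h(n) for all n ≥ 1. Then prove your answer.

d = 8

Computing the first values: h(1) = 88 and h(2) = 1024; gcd(88, 1024) = 8, so d ≤ 8.
We prove 8 | 7·12^n + 4^n for all n ≥ 1 by induction on n.
For the base case n = 1: h(1) = 88 = 8·(11), so 8 | h(1).
Inductive step: suppose the statement holds for some j ≥ 1, i.e. 8 | h(j). Then
h(j+1) − 12·h(j) = (7·12^(j+1) + 4^(j+1)) − 12·(7·12^j + 4^j) = (1)·4^j·(4 − 12) = (-8)·4^j. Since 8 | h(j) by the inductive hypothesis, 8 | 12·h(j); and 8 | -8 since -8 = 8·-1. Therefore 8 | h(j+1).
By induction, the statement is established for all n ≥ 1.
Therefore the largest such d is 8.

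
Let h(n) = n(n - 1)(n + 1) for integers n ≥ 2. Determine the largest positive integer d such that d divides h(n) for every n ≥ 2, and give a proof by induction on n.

d = 6

Computing the first values: h(2) = 6 and h(3) = 24; gcd(6, 24) = 6, so d ≤ 6.
We prove 6 | n(n - 1)(n + 1) for all n ≥ 2 by induction on n.
For the base case n = 2: h(2) = 6 = 6·(1), so 6 | h(2).
Inductive step: suppose the statement holds for some m ≥ 2, i.e. 6 | h(m). Then
h(m+1) − h(m) = m·(m+1)·(m+2) − (m-1)·m·(m+1) = m·(m+1)·[(m+2) − (m-1)] = 3·m·(m+1). The product of 2 consecutive integers is divisible by (2)! = 2, so h(m+1) − h(m) is divisible by 3·2 = 6. By the inductive hypothesis 6 | h(m), hence 6 | h(m+1).
By induction, the statement is established for all n ≥ 2.
Therefore the largest such d is 6.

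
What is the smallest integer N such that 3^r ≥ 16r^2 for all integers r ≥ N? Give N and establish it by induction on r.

At r = 5: 243 < 400, so the inequality fails and N ≥ 6. We prove 3^r ≥ 16r^2 for all r ≥ 6.
Base case (r = 6): 3^r = 729 and 16r^2 = 576, so 729 ≥ 576.
Inductive step: suppose the statement holds for some p ≥ 6, so 3^p ≥ 16p^2.
Then 3^(p + 1) = 3·(3^p) ≥ 3·(16p^2).
Also, for p ≥ 6 we have 3·(16p^2) ≥ 16(p+1)^2, since 3 ≥ (1 + 1/p)^2 for all p ≥ 6.
Combining, 3^(p + 1) ≥ 16(p+1)^2.
Hence, by induction on r, the claim holds for every r ≥ 6.
Hence the smallest such N is 6.

N = 6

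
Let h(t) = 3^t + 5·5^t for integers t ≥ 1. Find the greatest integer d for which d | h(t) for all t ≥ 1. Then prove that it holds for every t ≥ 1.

Computing the first values: h(1) = 28 and h(2) = 134; gcd(28, 134) = 2, so d ≤ 2.
We prove 2 | 3^t + 5·5^t for all t ≥ 1 by induction on t.
Base case (t = 1): h(1) = 28 = 2·(14), so 2 | h(1).
Suppose the result is true for t = k, i.e. 2 | h(k). Then
h(k+1) − 5·h(k) = (3^(k+1) + 5·5^(k+1)) − 5·(3^k + 5·5^k) = (1)·3^k·(3 − 5) = (-2)·3^k. Since 2 | h(k) by the inductive hypothesis, 2 | 5·h(k); and 2 | -2 since -2 = 2·-1. Therefore 2 | h(k+1).
This completes the induction.
Therefore the largest such d is 2.

d = 2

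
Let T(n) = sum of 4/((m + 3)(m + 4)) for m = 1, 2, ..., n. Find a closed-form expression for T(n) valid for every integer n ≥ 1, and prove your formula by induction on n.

We claim T(n) = n/(n + 4) for all n ≥ 1.
For the base case n = 1: T(1) = 1/5, and the closed form gives 1/5. They agree.
Suppose the result is true for n = m, so T(m) = m/(m + 4).
Then T(m+1) = T(m) + (4/((m + 4)(m + 5))) = (m/(m + 4)) + (4/((m + 4)(m + 5))).
Simplifying, T(m+1) = (m + 1)/(m + 5) = (m+1)/((m+1) + 4),
which is the closed form with n = m+1.
By induction, the statement is established for all n ≥ 1.

T(n) = n/(n + 4)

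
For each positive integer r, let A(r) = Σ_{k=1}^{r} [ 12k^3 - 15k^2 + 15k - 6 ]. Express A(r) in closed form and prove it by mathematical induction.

A(r) = r(3r^3 + r^2 + 3r - 1)

We claim A(r) = r(3r^3 + r^2 + 3r - 1) for all r ≥ 1.
Base case (r = 1): A(1) = 6, and the closed form gives 6. They agree.
Inductive step: suppose the statement holds for some k ≥ 1, so A(k) = k(3k^3 + k^2 + 3k - 1).
Then A(k+1) = A(k) + (12k^3 + 21k^2 + 21k + 6) = (k(3k^3 + k^2 + 3k - 1)) + (12k^3 + 21k^2 + 21k + 6).
Simplifying, A(k+1) = (k + 1)(3k^3 + 10k^2 + 14k + 6) = (k+1)(3(k+1)^3 + (k+1)^2 + 3(k+1) - 1),
which is the closed form with r = k+1.
By the principle of mathematical induction, the result holds for all r ≥ 1.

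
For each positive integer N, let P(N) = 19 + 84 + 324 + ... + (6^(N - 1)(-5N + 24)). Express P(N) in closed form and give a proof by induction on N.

P(N) = 6^N(-N + 5) - 5

We claim P(N) = 6^N(-N + 5) - 5 for all N ≥ 1.
Base case (N = 1): P(1) = 19, and the closed form gives 19. They agree.
For the inductive step, assume it holds for an arbitrary r ≥ 1, so P(r) = 6^r(-r + 5) - 5.
Then P(r+1) = P(r) + (6^r(-5r + 19)) = (6^r(-r + 5) - 5) + (6^r(-5r + 19)).
Simplifying, P(r+1) = -6·6^r·r + 24·6^r - 5 = 6^(r+1)(-(r+1) + 5) - 5,
which is the closed form with N = r+1.
This completes the induction.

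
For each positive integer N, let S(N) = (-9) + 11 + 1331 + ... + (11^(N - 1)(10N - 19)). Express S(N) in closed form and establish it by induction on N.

We claim S(N) = 11^N(N - 2) + 2 for all N ≥ 1.
For the base case N = 1: S(1) = -9, and the closed form gives -9. They agree.
Inductive step: assume the claim holds for N = r, so S(r) = 11^r(r - 2) + 2.
Then S(r+1) = S(r) + (11^r(10r - 9)) = (11^r(r - 2) + 2) + (11^r(10r - 9)).
Simplifying, S(r+1) = 11^(r + 1)r - 11^(r + 1) + 2 = 11^(r+1)((r+1) - 2) + 2,
which is the closed form with N = r+1.
Hence, by induction on N, the claim holds for every N ≥ 1.

S(N) = 11^N(N - 2) + 2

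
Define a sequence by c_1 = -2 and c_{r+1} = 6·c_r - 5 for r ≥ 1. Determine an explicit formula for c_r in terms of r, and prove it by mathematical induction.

Computing the first terms: c_1 = -2, c_2 = -17, c_3 = -107. This suggests c_r = -3·6^(r - 1) + 1.
For the base case r = 1: the formula gives -2 = -2 = c_1.
Inductive step: suppose the statement holds for some j ≥ 1, so c_j = -3·6^(j - 1) + 1.
Then c_{j+1} = 6·c_j - 5 = 6·(-3·6^(j - 1) + 1) - 5 = -3·6^j + 1 = -3·6^((j+1) - 1) + 1,
which is the claimed formula at r = j+1.
Hence, by induction on r, the claim holds for every r ≥ 1.

c_r = -3·6^(r - 1) + 1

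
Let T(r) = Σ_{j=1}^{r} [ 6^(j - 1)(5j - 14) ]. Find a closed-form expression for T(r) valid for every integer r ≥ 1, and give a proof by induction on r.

T(r) = 6^r(r - 3) + 3

We claim T(r) = 6^r(r - 3) + 3 for all r ≥ 1.
When r = 1: T(1) = -9, and the closed form gives -9. They agree.
Inductive step: assume the claim holds for r = j, so T(j) = 6^j(j - 3) + 3.
Then T(j+1) = T(j) + (6^j(5j - 9)) = (6^j(j - 3) + 3) + (6^j(5j - 9)).
Simplifying, T(j+1) = 6·6^j·j - 12·6^j + 3 = 6^(j+1)((j+1) - 3) + 3,
which is the closed form with r = j+1.
Hence, by induction on r, the claim holds for every r ≥ 1.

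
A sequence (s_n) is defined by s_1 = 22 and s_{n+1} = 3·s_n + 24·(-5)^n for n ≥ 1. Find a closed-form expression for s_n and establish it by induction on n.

s_n = -3(-5)^n + 7·3^(n - 1)

Computing the first terms: s_1 = 22, s_2 = -54, s_3 = 438. This suggests s_n = -3(-5)^n + 7·3^(n - 1).
For the base case n = 1: the formula gives 22 = 22 = s_1.
Inductive step: suppose the statement holds for some i ≥ 1, so s_i = -3(-5)^i + 7·3^(i - 1).
Then s_{i+1} = 3·s_i + 24·(-5)^i = 3·(-3(-5)^i + 7·3^(i - 1)) + 24·(-5)^i = -3(-5)^(i + 1) + 7·3^i = -3(-5)^(i+1) + 7·3^((i+1) - 1),
which is the claimed formula at n = i+1.
By induction, the statement is established for all n ≥ 1.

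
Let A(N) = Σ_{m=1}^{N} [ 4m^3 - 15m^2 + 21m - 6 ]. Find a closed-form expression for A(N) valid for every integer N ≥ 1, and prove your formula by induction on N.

We claim A(N) = N(N^3 - 3N^2 + 4N + 2) for all N ≥ 1.
When N = 1: A(1) = 4, and the closed form gives 4. They agree.
Inductive step: suppose the statement holds for some m ≥ 1, so A(m) = m(m^3 - 3m^2 + 4m + 2).
Then A(m+1) = A(m) + (4m^3 - 3m^2 + 3m + 4) = (m(m^3 - 3m^2 + 4m + 2)) + (4m^3 - 3m^2 + 3m + 4).
Simplifying, A(m+1) = (m + 1)(m^3 + m + 4) = (m+1)((m+1)^3 - 3(m+1)^2 + 4(m+1) + 2),
which is the closed form with N = m+1.
By the principle of mathematical induction, the result holds for all N ≥ 1.

A(N) = N(N^3 - 3N^2 + 4N + 2)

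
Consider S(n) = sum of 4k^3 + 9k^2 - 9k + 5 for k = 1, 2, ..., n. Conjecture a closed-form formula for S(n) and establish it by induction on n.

We claim S(n) = n(n^3 + 5n^2 + n + 2) for all n ≥ 1.
Base case (n = 1): S(1) = 9, and the closed form gives 9. They agree.
Inductive step: suppose the statement holds for some k ≥ 1, so S(k) = k(k^3 + 5k^2 + k + 2).
Then S(k+1) = S(k) + (4k^3 + 21k^2 + 21k + 9) = (k(k^3 + 5k^2 + k + 2)) + (4k^3 + 21k^2 + 21k + 9).
Simplifying, S(k+1) = (k + 1)(k^3 + 8k^2 + 14k + 9) = (k+1)((k+1)^3 + 5(k+1)^2 + (k+1) + 2),
which is the closed form with n = k+1.
By induction, the statement is established for all n ≥ 1.

S(n) = n(n^3 + 5n^2 + n + 2)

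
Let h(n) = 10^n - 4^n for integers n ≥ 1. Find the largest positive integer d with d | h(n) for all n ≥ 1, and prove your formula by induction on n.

Computing the first values: h(1) = 6 and h(2) = 84; gcd(6, 84) = 6, so d ≤ 6.
We prove 6 | 10^n - 4^n for all n ≥ 1 by induction on n.
For the base case n = 1: h(1) = 6 = 6·(1), so 6 | h(1).
Inductive step: suppose the statement holds for some k ≥ 1, i.e. 6 | h(k). Then
10^{k+1} − 4^{k+1} = 10·10^k − 4·4^k = 10·(10^k − 4^k) + (6)·4^k. The first term is divisible by 6 by the inductive hypothesis, and the second term (6)·4^k is divisible by 6 since 6 | 6. Hence 6 | h(k+1).
Hence, by induction on n, the claim holds for every n ≥ 1.
Therefore the largest such d is 6.

d = 6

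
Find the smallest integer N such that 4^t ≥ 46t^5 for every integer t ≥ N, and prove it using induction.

At t = 11: 4194304 < 7408346, so the inequality fails and N ≥ 12. We prove 4^t ≥ 46t^5 for all t ≥ 12.
When t = 12: 4^t = 16777216 and 46t^5 = 11446272, so 16777216 ≥ 11446272.
Inductive step: assume the claim holds for t = i, so 4^i ≥ 46i^5.
Then 4^(i + 1) = 4·(4^i) ≥ 4·(46i^5).
Also, for i ≥ 12 we have 4·(46i^5) ≥ 46(i+1)^5, since 4 ≥ (1 + 1/i)^5 for all i ≥ 12.
Combining, 4^(i + 1) ≥ 46(i+1)^5.
Hence, by induction on t, the claim holds for every t ≥ 12.
Hence the smallest such N is 12.

N = 12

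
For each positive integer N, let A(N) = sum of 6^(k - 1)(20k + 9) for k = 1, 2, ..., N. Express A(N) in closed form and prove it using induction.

A(N) = 6^N(4N + 1) - 1

We claim A(N) = 6^N(4N + 1) - 1 for all N ≥ 1.
When N = 1: A(1) = 29, and the closed form gives 29. They agree.
Inductive step: suppose the statement holds for some k ≥ 1, so A(k) = 6^k(4k + 1) - 1.
Then A(k+1) = A(k) + (6^k(20k + 29)) = (6^k(4k + 1) - 1) + (6^k(20k + 29)).
Simplifying, A(k+1) = 24·6^k·k + 30·6^k - 1 = 6^(k+1)(4(k+1) + 1) - 1,
which is the closed form with N = k+1.
By induction, the statement is established for all N ≥ 1.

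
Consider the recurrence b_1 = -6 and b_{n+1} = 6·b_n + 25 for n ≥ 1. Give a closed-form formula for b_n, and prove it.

b_n = -6^(n - 1) - 5

Computing the first terms: b_1 = -6, b_2 = -11, b_3 = -41. This suggests b_n = -6^(n - 1) - 5.
For the base case n = 1: the formula gives -6 = -6 = b_1.
Inductive step: suppose the statement holds for some p ≥ 1, so b_p = -6^(p - 1) - 5.
Then b_{p+1} = 6·b_p + 25 = 6·(-6^(p - 1) - 5) + 25 = -6^p - 5 = -6^((p+1) - 1) - 5,
which is the claimed formula at n = p+1.
This completes the induction.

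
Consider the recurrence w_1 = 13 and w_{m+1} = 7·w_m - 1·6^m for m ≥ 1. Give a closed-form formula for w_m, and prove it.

w_m = 6^m + 7^m

Computing the first terms: w_1 = 13, w_2 = 85, w_3 = 559. This suggests w_m = 6^m + 7^m.
When m = 1: the formula gives 13 = 13 = w_1.
Inductive step: suppose the statement holds for some j ≥ 1, so w_j = 6^j + 7^j.
Then w_{j+1} = 7·w_j - 1·6^j = 7·(6^j + 7^j) - 1·6^j = 6^(j + 1) + 7^(j + 1),
which is the claimed formula at m = j+1.
This completes the induction.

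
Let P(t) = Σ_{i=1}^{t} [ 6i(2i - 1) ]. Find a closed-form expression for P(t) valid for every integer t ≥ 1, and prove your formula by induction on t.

We claim P(t) = t(t + 1)(4t - 1) for all t ≥ 1.
Base case (t = 1): P(1) = 6, and the closed form gives 6. They agree.
Inductive step: suppose the statement holds for some i ≥ 1, so P(i) = i(4i^2 + 3i - 1).
Then P(i+1) = P(i) + (6(i + 1)(2i + 1)) = (i(4i^2 + 3i - 1)) + (6(i + 1)(2i + 1)).
Simplifying, P(i+1) = (i + 1)(i + 2)(4i + 3) = (i+1)((i+1) + 1)(4(i+1) - 1),
which is the closed form with t = i+1.
By induction, the statement is established for all t ≥ 1.

P(t) = t(t + 1)(4t - 1)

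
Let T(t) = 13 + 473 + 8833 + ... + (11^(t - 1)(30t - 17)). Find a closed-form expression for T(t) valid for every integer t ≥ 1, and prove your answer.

We claim T(t) = 11^t(3t - 2) + 2 for all t ≥ 1.
Base case (t = 1): T(1) = 13, and the closed form gives 13. They agree.
Inductive step: assume the claim holds for t = k, so T(k) = 11^k(3k - 2) + 2.
Then T(k+1) = T(k) + (11^k(30k + 13)) = (11^k(3k - 2) + 2) + (11^k(30k + 13)).
Simplifying, T(k+1) = 33·11^k·k + 11·11^k + 2 = 11^(k+1)(3(k+1) - 2) + 2,
which is the closed form with t = k+1.
Hence, by induction on t, the claim holds for every t ≥ 1.

T(t) = 11^t(3t - 2) + 2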